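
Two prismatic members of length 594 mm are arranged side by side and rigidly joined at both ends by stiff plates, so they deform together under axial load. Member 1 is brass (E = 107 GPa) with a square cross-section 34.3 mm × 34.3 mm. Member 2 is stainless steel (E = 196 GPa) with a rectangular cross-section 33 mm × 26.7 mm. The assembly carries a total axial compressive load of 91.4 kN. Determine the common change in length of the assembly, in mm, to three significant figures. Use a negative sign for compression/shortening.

-0.182 mm

A_1 = 1176 mm².
A_2 = 881.1 mm².
Equal strain + equilibrium ⇒ each member carries load in proportion to AE: A₁E₁ = 125900000 N, A₂E₂ = 172700000 N, ΣAE = 298600000 N.
δ = PL/ΣAE = -91400·594/298600000 = -0.1818 mm.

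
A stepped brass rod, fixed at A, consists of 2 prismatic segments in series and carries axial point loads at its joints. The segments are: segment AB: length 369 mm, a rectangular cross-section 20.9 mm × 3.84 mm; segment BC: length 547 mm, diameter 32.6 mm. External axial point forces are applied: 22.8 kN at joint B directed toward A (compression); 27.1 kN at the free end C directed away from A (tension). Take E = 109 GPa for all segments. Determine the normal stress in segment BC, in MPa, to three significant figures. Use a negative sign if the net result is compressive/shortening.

32.5 MPa

Internal axial forces (sectioning from the free end, tension +): N_BC = 27.1 kN, N_AB = 4.3 kN.
A_BC = 834.7 mm².
σ_BC = N_BC/A_BC = 27100/834.7 = 32.47 MPa.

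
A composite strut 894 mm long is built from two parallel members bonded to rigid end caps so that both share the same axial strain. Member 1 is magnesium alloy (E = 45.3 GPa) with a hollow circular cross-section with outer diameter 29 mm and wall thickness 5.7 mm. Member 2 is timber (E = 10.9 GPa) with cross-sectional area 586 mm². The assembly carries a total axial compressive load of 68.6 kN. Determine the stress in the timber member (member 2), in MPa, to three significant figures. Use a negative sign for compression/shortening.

A_1 = 417.2 mm².
Equal strain + equilibrium ⇒ each member carries load in proportion to AE: A₁E₁ = 18900000 N, A₂E₂ = 6387000 N, ΣAE = 25290000 N.
σ₂ = P·E₂/ΣAE = -68600·10900/25290000 = -29.57 MPa.

-29.6 MPa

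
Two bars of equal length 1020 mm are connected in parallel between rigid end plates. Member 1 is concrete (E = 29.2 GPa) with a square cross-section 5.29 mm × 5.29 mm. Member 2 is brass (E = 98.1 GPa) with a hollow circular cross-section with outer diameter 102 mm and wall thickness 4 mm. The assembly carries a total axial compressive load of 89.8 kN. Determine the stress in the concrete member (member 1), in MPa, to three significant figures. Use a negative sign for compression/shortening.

-21.6 MPa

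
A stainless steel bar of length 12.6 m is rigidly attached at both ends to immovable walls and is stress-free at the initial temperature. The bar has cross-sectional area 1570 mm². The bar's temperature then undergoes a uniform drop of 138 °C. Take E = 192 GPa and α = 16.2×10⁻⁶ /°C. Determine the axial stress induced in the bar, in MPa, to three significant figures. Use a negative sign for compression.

Free thermal expansion αLΔT = 16.2e-6 · 12600 · -138 = -28.17 mm.
The walls impose strain ε = −(-28.17)/12600 = 2.2356e-03; σ = Eε = 192000 · 2.2356e-03 = 429.2 MPa.

429 MPa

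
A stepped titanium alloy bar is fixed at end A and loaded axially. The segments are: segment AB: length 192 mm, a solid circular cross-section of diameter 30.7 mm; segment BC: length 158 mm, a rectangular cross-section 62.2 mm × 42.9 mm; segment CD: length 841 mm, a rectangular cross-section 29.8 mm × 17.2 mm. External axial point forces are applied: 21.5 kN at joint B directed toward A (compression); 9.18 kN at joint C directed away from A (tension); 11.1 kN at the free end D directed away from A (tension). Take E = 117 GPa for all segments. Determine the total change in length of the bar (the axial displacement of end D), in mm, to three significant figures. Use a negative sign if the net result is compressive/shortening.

Internal axial forces (sectioning from the free end, tension +): N_CD = 11.1 kN, N_BC = 20.28 kN, N_AB = -1.22 kN.
A_AB = 740.2 mm².
A_BC = 2668 mm².
A_CD = 512.6 mm².
δ_AB = -1220·192/(740.2·117000) = -0.002705 mm
δ_BC = 20280·158/(2668·117000) = 0.01026 mm
δ_CD = 11100·841/(512.6·117000) = 0.1557 mm
δ = Σδ_i = 0.1632 mm.

0.163 mm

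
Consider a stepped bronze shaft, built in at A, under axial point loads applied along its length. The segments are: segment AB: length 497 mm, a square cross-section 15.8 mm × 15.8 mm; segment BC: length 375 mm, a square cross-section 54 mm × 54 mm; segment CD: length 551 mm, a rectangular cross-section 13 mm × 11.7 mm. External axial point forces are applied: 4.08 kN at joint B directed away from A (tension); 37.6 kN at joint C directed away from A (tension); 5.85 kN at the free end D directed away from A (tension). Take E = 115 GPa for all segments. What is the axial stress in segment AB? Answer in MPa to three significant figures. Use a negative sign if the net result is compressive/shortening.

Internal axial forces (sectioning from the free end, tension +): N_CD = 5.85 kN, N_BC = 43.45 kN, N_AB = 47.53 kN.
A_AB = 249.6 mm².
σ_AB = N_AB/A_AB = 47530/249.6 = 190.4 MPa.

190 MPa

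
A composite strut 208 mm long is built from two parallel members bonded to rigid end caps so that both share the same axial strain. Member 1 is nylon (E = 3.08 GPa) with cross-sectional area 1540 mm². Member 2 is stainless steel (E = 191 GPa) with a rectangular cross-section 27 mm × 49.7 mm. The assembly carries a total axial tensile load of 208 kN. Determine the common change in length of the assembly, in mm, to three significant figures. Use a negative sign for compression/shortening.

0.166 mm

A_2 = 1342 mm².
Equal strain + equilibrium ⇒ each member carries load in proportion to AE: A₁E₁ = 4743000 N, A₂E₂ = 256300000 N, ΣAE = 261000000 N.
δ = PL/ΣAE = 208000·208/261000000 = 0.1657 mm.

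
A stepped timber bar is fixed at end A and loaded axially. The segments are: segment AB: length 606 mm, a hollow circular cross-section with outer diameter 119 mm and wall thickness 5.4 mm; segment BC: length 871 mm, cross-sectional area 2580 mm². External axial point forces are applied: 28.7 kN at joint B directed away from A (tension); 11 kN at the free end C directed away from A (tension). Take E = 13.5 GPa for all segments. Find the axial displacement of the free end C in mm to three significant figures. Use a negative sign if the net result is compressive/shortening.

1.20 mm

Internal axial forces (sectioning from the free end, tension +): N_BC = 11 kN, N_AB = 39.7 kN.
A_AB = 1927 mm².
δ_AB = 39700·606/(1927·13500) = 0.9247 mm
δ_BC = 11000·871/(2580·13500) = 0.2751 mm
δ = Σδ_i = 1.2 mm.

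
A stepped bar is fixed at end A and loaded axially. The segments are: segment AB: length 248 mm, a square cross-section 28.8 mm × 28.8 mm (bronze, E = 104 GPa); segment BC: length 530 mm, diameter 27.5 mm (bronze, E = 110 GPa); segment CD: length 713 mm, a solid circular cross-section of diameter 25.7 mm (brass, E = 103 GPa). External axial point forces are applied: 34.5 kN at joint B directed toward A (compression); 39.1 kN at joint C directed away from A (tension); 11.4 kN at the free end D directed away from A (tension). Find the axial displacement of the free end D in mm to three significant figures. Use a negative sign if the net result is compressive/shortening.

Internal axial forces (sectioning from the free end, tension +): N_CD = 11.4 kN, N_BC = 50.5 kN, N_AB = 16 kN.
A_AB = 829.4 mm².
A_BC = 594 mm².
A_CD = 518.7 mm².
δ_AB = 16000·248/(829.4·104000) = 0.046 mm
δ_BC = 50500·530/(594·110000) = 0.4097 mm
δ_CD = 11400·713/(518.7·103000) = 0.1521 mm
δ = Σδ_i = 0.6078 mm.

0.608 mm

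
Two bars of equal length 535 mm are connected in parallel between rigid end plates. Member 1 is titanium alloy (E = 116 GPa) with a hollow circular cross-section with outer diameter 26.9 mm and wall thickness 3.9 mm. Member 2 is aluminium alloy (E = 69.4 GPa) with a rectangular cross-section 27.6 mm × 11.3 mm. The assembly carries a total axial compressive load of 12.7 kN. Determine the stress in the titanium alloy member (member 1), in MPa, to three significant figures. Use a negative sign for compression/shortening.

A_1 = 281.8 mm².
A_2 = 311.9 mm².
Equal strain + equilibrium ⇒ each member carries load in proportion to AE: A₁E₁ = 32690000 N, A₂E₂ = 21640000 N, ΣAE = 54330000 N.
σ₁ = P·E₁/ΣAE = -12700·116000/54330000 = -27.11 MPa.

-27.1 MPa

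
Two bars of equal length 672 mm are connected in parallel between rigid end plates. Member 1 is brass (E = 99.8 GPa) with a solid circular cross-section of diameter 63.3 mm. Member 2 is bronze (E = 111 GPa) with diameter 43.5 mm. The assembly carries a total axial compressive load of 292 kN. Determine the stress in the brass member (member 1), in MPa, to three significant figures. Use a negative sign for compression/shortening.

A_1 = 3147 mm².
A_2 = 1486 mm².
Equal strain + equilibrium ⇒ each member carries load in proportion to AE: A₁E₁ = 314100000 N, A₂E₂ = 165000000 N, ΣAE = 479000000 N.
σ₁ = P·E₁/ΣAE = -292000·99800/479000000 = -60.83 MPa.

-60.8 MPa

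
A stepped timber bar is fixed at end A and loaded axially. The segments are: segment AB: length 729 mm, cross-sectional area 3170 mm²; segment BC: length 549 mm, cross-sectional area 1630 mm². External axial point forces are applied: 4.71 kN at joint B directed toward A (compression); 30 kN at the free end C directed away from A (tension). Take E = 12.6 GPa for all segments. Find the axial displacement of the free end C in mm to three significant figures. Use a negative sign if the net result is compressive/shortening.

1.26 mm

Internal axial forces (sectioning from the free end, tension +): N_BC = 30 kN, N_AB = 25.29 kN.
δ_AB = 25290·729/(3170·12600) = 0.4616 mm
δ_BC = 30000·549/(1630·12600) = 0.8019 mm
δ = Σδ_i = 1.264 mm.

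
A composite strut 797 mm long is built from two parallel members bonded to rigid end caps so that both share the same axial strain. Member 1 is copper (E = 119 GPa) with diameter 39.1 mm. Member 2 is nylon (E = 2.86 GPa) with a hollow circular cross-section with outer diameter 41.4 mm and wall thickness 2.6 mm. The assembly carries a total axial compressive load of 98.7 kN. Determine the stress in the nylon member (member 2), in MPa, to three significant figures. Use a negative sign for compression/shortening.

-1.96 MPa

A_1 = 1201 mm².
A_2 = 316.9 mm².
Equal strain + equilibrium ⇒ each member carries load in proportion to AE: A₁E₁ = 142900000 N, A₂E₂ = 906400 N, ΣAE = 143800000 N.
σ₂ = P·E₂/ΣAE = -98700·2860/143800000 = -1.963 MPa.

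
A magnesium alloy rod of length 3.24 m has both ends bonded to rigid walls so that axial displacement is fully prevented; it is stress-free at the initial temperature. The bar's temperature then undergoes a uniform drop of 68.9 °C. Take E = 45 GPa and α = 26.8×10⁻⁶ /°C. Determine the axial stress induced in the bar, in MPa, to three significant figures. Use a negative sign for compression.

Free thermal expansion αLΔT = 26.8e-6 · 3240 · -68.9 = -5.983 mm.
The walls impose strain ε = −(-5.983)/3240 = 1.8465e-03; σ = Eε = 45000 · 1.8465e-03 = 83.09 MPa.

83.1 MPa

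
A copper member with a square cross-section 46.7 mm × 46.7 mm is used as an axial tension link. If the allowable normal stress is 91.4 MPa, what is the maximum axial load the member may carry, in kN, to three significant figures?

199 kN

A = 2181 mm².
P_max = σ_allow · A = 91.4 · 2181 = 199300 N = 199.3 kN.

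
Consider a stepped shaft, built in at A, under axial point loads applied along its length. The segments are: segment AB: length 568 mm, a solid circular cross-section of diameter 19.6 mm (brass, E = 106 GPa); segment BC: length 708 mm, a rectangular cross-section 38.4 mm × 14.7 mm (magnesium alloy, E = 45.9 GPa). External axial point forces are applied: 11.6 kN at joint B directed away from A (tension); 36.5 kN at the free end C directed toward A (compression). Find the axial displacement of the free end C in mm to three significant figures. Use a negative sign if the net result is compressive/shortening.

Internal axial forces (sectioning from the free end, tension +): N_BC = -36.5 kN, N_AB = -24.9 kN.
A_AB = 301.7 mm².
A_BC = 564.5 mm².
δ_AB = -24900·568/(301.7·106000) = -0.4422 mm
δ_BC = -36500·708/(564.5·45900) = -0.9974 mm
δ = Σδ_i = -1.44 mm.

-1.44 mm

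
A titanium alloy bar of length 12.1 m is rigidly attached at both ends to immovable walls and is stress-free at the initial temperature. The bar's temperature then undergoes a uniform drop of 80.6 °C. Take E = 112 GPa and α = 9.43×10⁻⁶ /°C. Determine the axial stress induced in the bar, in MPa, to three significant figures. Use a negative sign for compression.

85.1 MPa

Free thermal expansion αLΔT = 9.43e-6 · 12100 · -80.6 = -9.197 mm.
The walls impose strain ε = −(-9.197)/12100 = 7.6006e-04; σ = Eε = 112000 · 7.6006e-04 = 85.13 MPa.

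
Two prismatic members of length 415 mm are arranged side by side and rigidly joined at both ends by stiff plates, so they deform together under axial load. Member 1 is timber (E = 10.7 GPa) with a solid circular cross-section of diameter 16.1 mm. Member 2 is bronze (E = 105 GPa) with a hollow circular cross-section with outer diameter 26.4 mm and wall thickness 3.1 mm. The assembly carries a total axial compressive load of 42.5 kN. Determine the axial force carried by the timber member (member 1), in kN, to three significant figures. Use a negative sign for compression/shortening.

-3.56 kN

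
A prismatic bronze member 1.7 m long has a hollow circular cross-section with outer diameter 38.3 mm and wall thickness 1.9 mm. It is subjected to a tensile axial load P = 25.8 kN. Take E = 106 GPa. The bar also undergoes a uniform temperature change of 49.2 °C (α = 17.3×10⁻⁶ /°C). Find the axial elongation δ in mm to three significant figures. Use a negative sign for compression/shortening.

A = 217.3 mm².
δ_mech = NL/(AE) = 25800·1700/(217.3·106000) = 1.904 mm.
δ_thermal = αLΔT = 17.3e-6·1700·49.2 = 1.447 mm.
δ = δ_mech + δ_thermal = 3.351 mm.

3.35 mm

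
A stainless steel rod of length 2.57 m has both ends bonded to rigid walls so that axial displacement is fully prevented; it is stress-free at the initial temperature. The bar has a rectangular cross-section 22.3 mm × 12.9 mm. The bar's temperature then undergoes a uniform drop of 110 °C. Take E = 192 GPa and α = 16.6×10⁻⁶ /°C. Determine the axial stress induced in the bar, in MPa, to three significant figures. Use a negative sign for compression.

Free thermal expansion αLΔT = 16.6e-6 · 2570 · -110 = -4.693 mm.
The walls impose strain ε = −(-4.693)/2570 = 1.8260e-03; σ = Eε = 192000 · 1.8260e-03 = 350.6 MPa.

351 MPa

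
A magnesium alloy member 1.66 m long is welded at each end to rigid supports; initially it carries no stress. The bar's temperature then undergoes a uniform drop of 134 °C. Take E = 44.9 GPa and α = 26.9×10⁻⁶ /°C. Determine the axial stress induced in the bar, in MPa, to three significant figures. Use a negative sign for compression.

Free thermal expansion αLΔT = 26.9e-6 · 1660 · -134 = -5.984 mm.
The walls impose strain ε = −(-5.984)/1660 = 3.6046e-03; σ = Eε = 44900 · 3.6046e-03 = 161.8 MPa.

162 MPa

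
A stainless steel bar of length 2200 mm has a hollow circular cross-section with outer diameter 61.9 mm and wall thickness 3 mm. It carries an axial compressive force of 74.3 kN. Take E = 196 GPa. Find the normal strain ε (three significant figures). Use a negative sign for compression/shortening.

A = 555.1 mm².
σ = N/A = -133.8 MPa; ε = σ/E = -133.8/196000 = -6.829e-04.

-6.83e-04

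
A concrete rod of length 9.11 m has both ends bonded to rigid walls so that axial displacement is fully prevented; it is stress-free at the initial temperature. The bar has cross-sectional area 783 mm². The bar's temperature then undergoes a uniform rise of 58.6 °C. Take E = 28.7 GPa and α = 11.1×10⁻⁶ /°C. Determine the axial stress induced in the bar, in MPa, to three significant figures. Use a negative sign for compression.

-18.7 MPa

Free thermal expansion αLΔT = 11.1e-6 · 9110 · 58.6 = 5.926 mm.
The walls impose strain ε = −(5.926)/9110 = -6.5046e-04; σ = Eε = 28700 · -6.5046e-04 = -18.67 MPa.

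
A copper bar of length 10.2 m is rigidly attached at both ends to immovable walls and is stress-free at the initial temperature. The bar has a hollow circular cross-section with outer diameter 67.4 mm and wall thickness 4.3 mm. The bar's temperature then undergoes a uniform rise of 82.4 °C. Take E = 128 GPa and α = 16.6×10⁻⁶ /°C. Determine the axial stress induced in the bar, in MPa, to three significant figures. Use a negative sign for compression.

Free thermal expansion αLΔT = 16.6e-6 · 10200 · 82.4 = 13.95 mm.
The walls impose strain ε = −(13.95)/10200 = -1.3678e-03; σ = Eε = 128000 · -1.3678e-03 = -175.1 MPa.

-175 MPa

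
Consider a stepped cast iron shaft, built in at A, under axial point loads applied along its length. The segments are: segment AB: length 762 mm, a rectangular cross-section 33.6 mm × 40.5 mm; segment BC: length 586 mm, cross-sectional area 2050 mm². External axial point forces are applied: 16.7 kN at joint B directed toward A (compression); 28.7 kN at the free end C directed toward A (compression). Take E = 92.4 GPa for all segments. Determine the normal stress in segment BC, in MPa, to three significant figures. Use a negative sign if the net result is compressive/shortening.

Internal axial forces (sectioning from the free end, tension +): N_BC = -28.7 kN, N_AB = -45.4 kN.
σ_BC = N_BC/A_BC = -28700/2050 = -14 MPa.

-14.0 MPa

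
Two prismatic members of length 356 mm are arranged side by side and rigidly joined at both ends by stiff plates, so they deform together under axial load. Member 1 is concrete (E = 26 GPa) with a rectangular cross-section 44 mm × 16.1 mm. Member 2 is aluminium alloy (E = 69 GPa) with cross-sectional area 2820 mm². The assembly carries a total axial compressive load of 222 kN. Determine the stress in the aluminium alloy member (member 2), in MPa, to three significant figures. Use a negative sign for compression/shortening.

-71.9 MPa

A_1 = 708.4 mm².
Equal strain + equilibrium ⇒ each member carries load in proportion to AE: A₁E₁ = 18420000 N, A₂E₂ = 194600000 N, ΣAE = 213000000 N.
σ₂ = P·E₂/ΣAE = -222000·69000/213000000 = -71.92 MPa.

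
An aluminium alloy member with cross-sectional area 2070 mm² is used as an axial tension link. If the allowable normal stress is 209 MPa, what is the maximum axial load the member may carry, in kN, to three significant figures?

433 kN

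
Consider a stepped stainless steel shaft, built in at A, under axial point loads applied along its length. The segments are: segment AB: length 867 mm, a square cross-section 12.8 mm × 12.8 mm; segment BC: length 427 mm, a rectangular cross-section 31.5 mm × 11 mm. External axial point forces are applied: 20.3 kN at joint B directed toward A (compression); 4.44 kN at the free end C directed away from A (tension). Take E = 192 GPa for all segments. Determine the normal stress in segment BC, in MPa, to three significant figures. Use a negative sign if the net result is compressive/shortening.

Internal axial forces (sectioning from the free end, tension +): N_BC = 4.44 kN, N_AB = -15.86 kN.
A_BC = 346.5 mm².
σ_BC = N_BC/A_BC = 4440/346.5 = 12.81 MPa.

12.8 MPa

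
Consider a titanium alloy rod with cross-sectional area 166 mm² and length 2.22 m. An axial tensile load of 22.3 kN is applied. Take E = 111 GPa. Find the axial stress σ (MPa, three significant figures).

134 MPa

σ = N/A = 22300/166 = 134.3 MPa.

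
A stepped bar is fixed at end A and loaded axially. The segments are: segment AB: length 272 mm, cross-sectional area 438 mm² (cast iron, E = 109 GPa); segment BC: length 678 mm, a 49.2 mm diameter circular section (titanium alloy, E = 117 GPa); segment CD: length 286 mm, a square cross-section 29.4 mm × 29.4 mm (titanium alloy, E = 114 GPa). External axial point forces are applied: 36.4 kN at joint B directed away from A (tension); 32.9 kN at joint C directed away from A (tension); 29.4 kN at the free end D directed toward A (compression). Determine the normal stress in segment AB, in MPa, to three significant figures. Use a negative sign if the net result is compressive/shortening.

91.1 MPa

Internal axial forces (sectioning from the free end, tension +): N_CD = -29.4 kN, N_BC = 3.5 kN, N_AB = 39.9 kN.
σ_AB = N_AB/A_AB = 39900/438 = 91.1 MPa.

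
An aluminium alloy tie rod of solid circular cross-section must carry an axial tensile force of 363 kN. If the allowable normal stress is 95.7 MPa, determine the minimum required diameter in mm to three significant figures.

69.5 mm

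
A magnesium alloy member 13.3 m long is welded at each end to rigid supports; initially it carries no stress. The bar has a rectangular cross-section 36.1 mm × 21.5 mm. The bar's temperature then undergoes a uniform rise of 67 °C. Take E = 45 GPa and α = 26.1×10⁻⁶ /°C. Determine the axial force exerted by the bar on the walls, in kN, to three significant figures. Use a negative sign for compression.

Free thermal expansion αLΔT = 26.1e-6 · 13300 · 67 = 23.26 mm.
The walls impose strain ε = −(23.26)/13300 = -1.7487e-03; σ = Eε = 45000 · -1.7487e-03 = -78.69 MPa.
Wall reaction R = σ·A = -78.69·776.1 = -61080 N = -61.08 kN.

-61.1 kN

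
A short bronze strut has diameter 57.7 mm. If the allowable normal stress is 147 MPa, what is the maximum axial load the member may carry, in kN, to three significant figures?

384 kN

A = 2615 mm².
P_max = σ_allow · A = 147 · 2615 = 384400 N = 384.4 kN.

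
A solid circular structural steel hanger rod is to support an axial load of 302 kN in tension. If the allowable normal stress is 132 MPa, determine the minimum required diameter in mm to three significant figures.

54.0 mm

Required area A ≥ P/σ_allow = 302000/132 = 2288 mm².
For a solid circular section, d ≥ √(4A/π) = 53.97 mm.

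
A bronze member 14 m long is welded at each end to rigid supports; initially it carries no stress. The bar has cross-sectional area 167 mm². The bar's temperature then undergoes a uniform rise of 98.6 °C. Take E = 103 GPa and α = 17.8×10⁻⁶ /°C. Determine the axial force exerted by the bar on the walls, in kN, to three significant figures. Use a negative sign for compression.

Free thermal expansion αLΔT = 17.8e-6 · 14000 · 98.6 = 24.57 mm.
The walls impose strain ε = −(24.57)/14000 = -1.7551e-03; σ = Eε = 103000 · -1.7551e-03 = -180.8 MPa.
Wall reaction R = σ·A = -180.8·167 = -30190 N = -30.19 kN.

-30.2 kN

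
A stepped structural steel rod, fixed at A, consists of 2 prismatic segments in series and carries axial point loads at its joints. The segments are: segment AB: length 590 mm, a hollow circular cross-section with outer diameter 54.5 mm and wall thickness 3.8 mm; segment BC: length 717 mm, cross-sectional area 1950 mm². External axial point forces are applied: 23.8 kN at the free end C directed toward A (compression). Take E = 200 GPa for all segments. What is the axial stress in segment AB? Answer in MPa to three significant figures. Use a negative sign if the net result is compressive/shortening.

Internal axial forces (sectioning from the free end, tension +): N_BC = -23.8 kN, N_AB = -23.8 kN.
A_AB = 605.3 mm².
σ_AB = N_AB/A_AB = -23800/605.3 = -39.32 MPa.

-39.3 MPa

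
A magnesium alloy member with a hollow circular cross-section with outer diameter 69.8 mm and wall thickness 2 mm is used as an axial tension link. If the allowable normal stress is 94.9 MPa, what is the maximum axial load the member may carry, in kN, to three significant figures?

A = 426 mm².
P_max = σ_allow · A = 94.9 · 426 = 40430 N = 40.43 kN.

40.4 kN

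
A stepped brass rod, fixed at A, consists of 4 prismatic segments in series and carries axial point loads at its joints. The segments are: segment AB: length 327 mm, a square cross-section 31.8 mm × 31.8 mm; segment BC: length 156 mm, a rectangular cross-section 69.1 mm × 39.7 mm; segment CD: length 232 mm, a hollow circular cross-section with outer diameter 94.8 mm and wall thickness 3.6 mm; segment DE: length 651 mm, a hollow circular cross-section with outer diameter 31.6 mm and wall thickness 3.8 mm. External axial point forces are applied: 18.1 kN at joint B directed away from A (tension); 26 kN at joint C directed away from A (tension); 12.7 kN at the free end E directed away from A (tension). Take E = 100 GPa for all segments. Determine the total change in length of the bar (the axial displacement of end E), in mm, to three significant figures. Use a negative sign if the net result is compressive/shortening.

0.483 mm

Internal axial forces (sectioning from the free end, tension +): N_DE = 12.7 kN, N_CD = 12.7 kN, N_BC = 38.7 kN, N_AB = 56.8 kN.
A_AB = 1011 mm².
A_BC = 2743 mm².
A_CD = 1031 mm².
A_DE = 331.9 mm².
δ_AB = 56800·327/(1011·100000) = 0.1837 mm
δ_BC = 38700·156/(2743·100000) = 0.02201 mm
δ_CD = 12700·232/(1031·100000) = 0.02857 mm
δ_DE = 12700·651/(331.9·100000) = 0.2491 mm
δ = Σδ_i = 0.4834 mm.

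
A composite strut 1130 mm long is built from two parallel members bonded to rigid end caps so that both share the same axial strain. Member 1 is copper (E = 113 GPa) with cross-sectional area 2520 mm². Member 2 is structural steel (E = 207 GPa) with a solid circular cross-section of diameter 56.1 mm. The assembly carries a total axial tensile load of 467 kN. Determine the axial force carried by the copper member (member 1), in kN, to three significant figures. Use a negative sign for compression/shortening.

167 kN

A_2 = 2472 mm².
Equal strain + equilibrium ⇒ each member carries load in proportion to AE: A₁E₁ = 284800000 N, A₂E₂ = 511700000 N, ΣAE = 796400000 N.
F₁ = P·A₁E₁/ΣAE = 467000·284800000/796400000 = 167000 N.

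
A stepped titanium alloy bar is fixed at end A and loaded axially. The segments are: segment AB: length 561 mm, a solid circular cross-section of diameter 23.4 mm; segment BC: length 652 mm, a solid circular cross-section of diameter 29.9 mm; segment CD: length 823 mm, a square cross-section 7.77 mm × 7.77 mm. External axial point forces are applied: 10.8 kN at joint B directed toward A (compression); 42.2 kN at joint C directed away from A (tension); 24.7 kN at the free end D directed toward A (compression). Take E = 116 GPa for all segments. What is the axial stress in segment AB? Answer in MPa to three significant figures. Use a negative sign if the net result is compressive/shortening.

Internal axial forces (sectioning from the free end, tension +): N_CD = -24.7 kN, N_BC = 17.5 kN, N_AB = 6.7 kN.
A_AB = 430.1 mm².
σ_AB = N_AB/A_AB = 6700/430.1 = 15.58 MPa.

15.6 MPa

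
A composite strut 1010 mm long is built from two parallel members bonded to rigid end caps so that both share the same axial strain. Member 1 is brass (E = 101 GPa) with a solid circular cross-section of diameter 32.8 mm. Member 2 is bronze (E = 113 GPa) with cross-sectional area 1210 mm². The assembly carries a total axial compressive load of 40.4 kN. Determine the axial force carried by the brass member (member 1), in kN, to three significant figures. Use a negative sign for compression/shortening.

-15.5 kN

A_1 = 845 mm².
Equal strain + equilibrium ⇒ each member carries load in proportion to AE: A₁E₁ = 85340000 N, A₂E₂ = 136700000 N, ΣAE = 222100000 N.
F₁ = P·A₁E₁/ΣAE = -40400·85340000/222100000 = -15530 N.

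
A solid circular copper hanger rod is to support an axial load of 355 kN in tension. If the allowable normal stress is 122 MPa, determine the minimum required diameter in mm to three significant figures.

Required area A ≥ P/σ_allow = 355000/122 = 2910 mm².
For a solid circular section, d ≥ √(4A/π) = 60.87 mm.

60.9 mm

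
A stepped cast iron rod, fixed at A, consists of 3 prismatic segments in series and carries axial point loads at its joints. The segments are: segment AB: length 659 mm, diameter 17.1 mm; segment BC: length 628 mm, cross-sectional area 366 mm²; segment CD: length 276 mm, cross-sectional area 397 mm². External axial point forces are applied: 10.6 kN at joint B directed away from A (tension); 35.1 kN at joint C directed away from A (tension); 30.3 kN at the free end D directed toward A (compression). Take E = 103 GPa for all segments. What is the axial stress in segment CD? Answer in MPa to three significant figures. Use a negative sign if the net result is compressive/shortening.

-76.3 MPa

Internal axial forces (sectioning from the free end, tension +): N_CD = -30.3 kN, N_BC = 4.8 kN, N_AB = 15.4 kN.
σ_CD = N_CD/A_CD = -30300/397 = -76.32 MPa.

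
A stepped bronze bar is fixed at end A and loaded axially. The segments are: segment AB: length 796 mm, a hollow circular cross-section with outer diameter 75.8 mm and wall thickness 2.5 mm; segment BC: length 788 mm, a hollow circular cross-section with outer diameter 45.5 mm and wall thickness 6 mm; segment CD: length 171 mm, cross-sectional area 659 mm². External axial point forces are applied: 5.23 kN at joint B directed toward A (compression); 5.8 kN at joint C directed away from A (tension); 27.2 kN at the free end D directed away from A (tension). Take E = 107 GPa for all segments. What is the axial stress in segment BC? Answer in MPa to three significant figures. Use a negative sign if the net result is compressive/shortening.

44.3 MPa

Internal axial forces (sectioning from the free end, tension +): N_CD = 27.2 kN, N_BC = 33 kN, N_AB = 27.77 kN.
A_BC = 744.6 mm².
σ_BC = N_BC/A_BC = 33000/744.6 = 44.32 MPa.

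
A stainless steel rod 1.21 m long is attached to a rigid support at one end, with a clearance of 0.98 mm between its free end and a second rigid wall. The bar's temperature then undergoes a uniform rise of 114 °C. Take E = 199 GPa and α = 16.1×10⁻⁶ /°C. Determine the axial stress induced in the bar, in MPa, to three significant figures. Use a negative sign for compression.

-204 MPa

Free thermal expansion αLΔT = 16.1e-6 · 1210 · 114 = 2.221 mm.
The walls engage after the gap closes; constrained expansion = 2.221 − 0.98 = 1.241 mm.
The walls impose strain ε = −(1.241)/1210 = -1.0255e-03; σ = Eε = 199000 · -1.0255e-03 = -204.1 MPa.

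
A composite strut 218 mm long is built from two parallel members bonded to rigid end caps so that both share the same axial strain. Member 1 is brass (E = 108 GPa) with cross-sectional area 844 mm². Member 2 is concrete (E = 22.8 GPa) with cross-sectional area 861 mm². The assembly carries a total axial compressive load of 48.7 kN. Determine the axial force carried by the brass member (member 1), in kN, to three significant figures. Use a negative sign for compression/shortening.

-40.1 kN

Equal strain + equilibrium ⇒ each member carries load in proportion to AE: A₁E₁ = 91150000 N, A₂E₂ = 19630000 N, ΣAE = 110800000 N.
F₁ = P·A₁E₁/ΣAE = -48700·91150000/110800000 = -40070 N.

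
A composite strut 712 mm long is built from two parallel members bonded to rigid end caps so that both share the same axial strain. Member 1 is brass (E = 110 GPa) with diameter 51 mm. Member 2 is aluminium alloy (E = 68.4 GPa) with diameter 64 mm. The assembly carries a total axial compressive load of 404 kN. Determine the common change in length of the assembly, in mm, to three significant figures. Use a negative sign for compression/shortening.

-0.647 mm

A_1 = 2043 mm².
A_2 = 3217 mm².
Equal strain + equilibrium ⇒ each member carries load in proportion to AE: A₁E₁ = 224700000 N, A₂E₂ = 220000000 N, ΣAE = 444800000 N.
δ = PL/ΣAE = -404000·712/444800000 = -0.6468 mm.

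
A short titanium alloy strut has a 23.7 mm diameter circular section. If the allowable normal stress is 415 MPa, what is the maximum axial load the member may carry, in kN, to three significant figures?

183 kN

A = 441.2 mm².
P_max = σ_allow · A = 415 · 441.2 = 183100 N = 183.1 kN.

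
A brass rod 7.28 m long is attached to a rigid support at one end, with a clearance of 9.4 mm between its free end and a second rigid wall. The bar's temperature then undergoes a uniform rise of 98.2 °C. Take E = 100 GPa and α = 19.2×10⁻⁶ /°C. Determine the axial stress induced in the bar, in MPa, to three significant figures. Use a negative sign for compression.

-59.4 MPa

Free thermal expansion αLΔT = 19.2e-6 · 7280 · 98.2 = 13.73 mm.
The walls engage after the gap closes; constrained expansion = 13.73 − 9.4 = 4.326 mm.
The walls impose strain ε = −(4.326)/7280 = -5.9423e-04; σ = Eε = 100000 · -5.9423e-04 = -59.42 MPa.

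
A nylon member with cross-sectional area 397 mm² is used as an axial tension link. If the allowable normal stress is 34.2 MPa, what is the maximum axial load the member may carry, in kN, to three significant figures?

13.6 kN

P_max = σ_allow · A = 34.2 · 397 = 13580 N = 13.58 kN.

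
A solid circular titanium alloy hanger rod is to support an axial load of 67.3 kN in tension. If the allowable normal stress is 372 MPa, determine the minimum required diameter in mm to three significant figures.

Required area A ≥ P/σ_allow = 67300/372 = 180.9 mm².
For a solid circular section, d ≥ √(4A/π) = 15.18 mm.

15.2 mm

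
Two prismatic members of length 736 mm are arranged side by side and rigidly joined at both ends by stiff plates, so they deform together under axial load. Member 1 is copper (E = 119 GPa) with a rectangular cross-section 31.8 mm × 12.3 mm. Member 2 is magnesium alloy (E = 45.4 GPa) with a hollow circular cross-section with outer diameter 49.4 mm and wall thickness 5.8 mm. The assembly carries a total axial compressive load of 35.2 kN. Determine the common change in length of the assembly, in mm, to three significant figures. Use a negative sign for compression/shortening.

A_1 = 391.1 mm².
A_2 = 794.4 mm².
Equal strain + equilibrium ⇒ each member carries load in proportion to AE: A₁E₁ = 46550000 N, A₂E₂ = 36070000 N, ΣAE = 82610000 N.
δ = PL/ΣAE = -35200·736/82610000 = -0.3136 mm.

-0.314 mm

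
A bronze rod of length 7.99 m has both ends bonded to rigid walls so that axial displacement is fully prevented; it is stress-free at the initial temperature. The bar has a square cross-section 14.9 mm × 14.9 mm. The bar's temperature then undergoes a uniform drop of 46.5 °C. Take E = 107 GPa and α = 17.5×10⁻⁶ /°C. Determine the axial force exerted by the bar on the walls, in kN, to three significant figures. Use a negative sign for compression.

Free thermal expansion αLΔT = 17.5e-6 · 7990 · -46.5 = -6.502 mm.
The walls impose strain ε = −(-6.502)/7990 = 8.1375e-04; σ = Eε = 107000 · 8.1375e-04 = 87.07 MPa.
Wall reaction R = σ·A = 87.07·222 = 19330 N = 19.33 kN.

19.3 kN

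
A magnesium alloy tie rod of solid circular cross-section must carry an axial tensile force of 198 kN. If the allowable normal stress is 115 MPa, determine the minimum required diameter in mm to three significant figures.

46.8 mm

Required area A ≥ P/σ_allow = 198000/115 = 1722 mm².
For a solid circular section, d ≥ √(4A/π) = 46.82 mm.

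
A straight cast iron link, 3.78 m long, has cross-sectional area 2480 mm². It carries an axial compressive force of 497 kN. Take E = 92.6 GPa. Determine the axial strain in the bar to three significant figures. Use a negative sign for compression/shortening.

-0.00216

σ = N/A = -200.4 MPa; ε = σ/E = -200.4/92600 = -2.164e-03.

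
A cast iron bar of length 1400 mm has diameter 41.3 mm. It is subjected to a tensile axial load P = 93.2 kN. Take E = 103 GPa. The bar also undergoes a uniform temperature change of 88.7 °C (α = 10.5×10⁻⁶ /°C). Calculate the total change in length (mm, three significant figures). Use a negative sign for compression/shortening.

2.25 mm

A = 1340 mm².
δ_mech = NL/(AE) = 93200·1400/(1340·103000) = 0.9456 mm.
δ_thermal = αLΔT = 10.5e-6·1400·88.7 = 1.304 mm.
δ = δ_mech + δ_thermal = 2.25 mm.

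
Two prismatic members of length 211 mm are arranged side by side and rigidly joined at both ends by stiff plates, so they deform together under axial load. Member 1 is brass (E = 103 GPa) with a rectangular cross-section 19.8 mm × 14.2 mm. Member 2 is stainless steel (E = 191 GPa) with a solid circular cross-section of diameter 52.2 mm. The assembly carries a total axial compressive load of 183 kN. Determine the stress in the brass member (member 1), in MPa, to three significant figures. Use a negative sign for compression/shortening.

A_1 = 281.2 mm².
A_2 = 2140 mm².
Equal strain + equilibrium ⇒ each member carries load in proportion to AE: A₁E₁ = 28960000 N, A₂E₂ = 408800000 N, ΣAE = 437700000 N.
σ₁ = P·E₁/ΣAE = -183000·103000/437700000 = -43.06 MPa.

-43.1 MPa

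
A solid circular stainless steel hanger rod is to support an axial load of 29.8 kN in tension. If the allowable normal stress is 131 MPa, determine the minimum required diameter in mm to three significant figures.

Required area A ≥ P/σ_allow = 29800/131 = 227.5 mm².
For a solid circular section, d ≥ √(4A/π) = 17.02 mm.

17.0 mm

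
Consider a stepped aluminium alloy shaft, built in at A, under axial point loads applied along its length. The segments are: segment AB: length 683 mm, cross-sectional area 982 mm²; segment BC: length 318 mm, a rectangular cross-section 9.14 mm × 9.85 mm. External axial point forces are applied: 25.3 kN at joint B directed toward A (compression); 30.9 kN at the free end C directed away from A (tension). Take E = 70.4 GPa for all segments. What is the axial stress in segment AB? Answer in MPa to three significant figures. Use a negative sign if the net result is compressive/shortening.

5.70 MPa

Internal axial forces (sectioning from the free end, tension +): N_BC = 30.9 kN, N_AB = 5.6 kN.
σ_AB = N_AB/A_AB = 5600/982 = 5.703 MPa.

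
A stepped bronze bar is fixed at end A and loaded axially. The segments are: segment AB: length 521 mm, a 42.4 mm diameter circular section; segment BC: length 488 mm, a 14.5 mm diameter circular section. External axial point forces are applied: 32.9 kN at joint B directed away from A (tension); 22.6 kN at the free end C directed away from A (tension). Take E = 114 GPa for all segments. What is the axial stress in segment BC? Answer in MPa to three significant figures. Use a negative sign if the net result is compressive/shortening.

137 MPa

Internal axial forces (sectioning from the free end, tension +): N_BC = 22.6 kN, N_AB = 55.5 kN.
A_BC = 165.1 mm².
σ_BC = N_BC/A_BC = 22600/165.1 = 136.9 MPa.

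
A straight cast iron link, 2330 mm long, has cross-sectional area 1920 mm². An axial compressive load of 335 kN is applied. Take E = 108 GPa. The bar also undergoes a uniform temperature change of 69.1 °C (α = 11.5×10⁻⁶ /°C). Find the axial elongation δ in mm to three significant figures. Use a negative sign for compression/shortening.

δ_mech = NL/(AE) = -335000·2330/(1920·108000) = -3.764 mm.
δ_thermal = αLΔT = 11.5e-6·2330·69.1 = 1.852 mm.
δ = δ_mech + δ_thermal = -1.913 mm.

-1.91 mm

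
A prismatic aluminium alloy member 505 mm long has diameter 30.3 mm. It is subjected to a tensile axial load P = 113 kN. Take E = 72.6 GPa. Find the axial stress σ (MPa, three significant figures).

A = 721.1 mm².
σ = N/A = 113000/721.1 = 156.7 MPa.

157 MPa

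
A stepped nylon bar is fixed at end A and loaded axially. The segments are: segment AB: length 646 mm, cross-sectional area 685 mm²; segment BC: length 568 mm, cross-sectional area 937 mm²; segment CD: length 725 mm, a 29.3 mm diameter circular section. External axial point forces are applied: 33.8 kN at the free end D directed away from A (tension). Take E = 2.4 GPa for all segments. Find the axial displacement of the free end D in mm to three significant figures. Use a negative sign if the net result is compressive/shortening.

37.0 mm

Internal axial forces (sectioning from the free end, tension +): N_CD = 33.8 kN, N_BC = 33.8 kN, N_AB = 33.8 kN.
A_CD = 674.3 mm².
δ_AB = 33800·646/(685·2400) = 13.28 mm
δ_BC = 33800·568/(937·2400) = 8.537 mm
δ_CD = 33800·725/(674.3·2400) = 15.14 mm
δ = Σδ_i = 36.96 mm.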